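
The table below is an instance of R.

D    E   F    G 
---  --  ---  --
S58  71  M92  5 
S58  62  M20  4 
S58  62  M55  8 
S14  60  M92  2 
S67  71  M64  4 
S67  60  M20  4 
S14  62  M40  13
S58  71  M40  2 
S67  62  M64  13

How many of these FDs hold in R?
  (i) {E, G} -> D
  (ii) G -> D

(i) {E, G} -> D: (E=62, G=13): 2 rows → D takes values {S14, S67} — violation — fails.
(ii) G -> D: G=4: 3 rows → D takes values {S58, S67} — violation; G=2: 2 rows → D takes values {S14, S58} — violation; G=13: 2 rows → D takes values {S14, S67} — violation — fails.
None of the 2 dependencies hold.

0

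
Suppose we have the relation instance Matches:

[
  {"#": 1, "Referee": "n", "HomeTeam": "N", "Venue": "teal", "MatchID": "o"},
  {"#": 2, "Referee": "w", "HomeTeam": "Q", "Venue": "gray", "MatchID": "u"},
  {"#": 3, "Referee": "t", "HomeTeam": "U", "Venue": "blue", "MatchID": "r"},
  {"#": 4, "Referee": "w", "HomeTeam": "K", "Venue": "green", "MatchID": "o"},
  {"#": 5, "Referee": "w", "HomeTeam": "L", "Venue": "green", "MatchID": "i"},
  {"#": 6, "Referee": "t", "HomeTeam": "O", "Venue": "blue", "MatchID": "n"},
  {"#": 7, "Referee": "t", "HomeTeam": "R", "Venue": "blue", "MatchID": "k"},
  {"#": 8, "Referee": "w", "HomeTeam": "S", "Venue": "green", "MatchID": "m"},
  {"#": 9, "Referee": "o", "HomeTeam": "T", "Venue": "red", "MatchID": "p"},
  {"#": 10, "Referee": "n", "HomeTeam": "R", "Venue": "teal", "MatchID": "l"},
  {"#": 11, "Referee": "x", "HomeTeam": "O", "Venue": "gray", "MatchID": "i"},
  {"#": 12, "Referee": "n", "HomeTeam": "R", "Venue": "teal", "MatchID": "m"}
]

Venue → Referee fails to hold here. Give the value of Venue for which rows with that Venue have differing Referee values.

gray

Venue=teal: rows 1, 10, 12 → Referee = n, n, n ✓
Venue=gray: rows 2, 11 → Referee takes values {w, x} — violation
Venue=blue: rows 3, 6, 7 → Referee = t, t, t ✓
Venue=green: rows 4, 5, 8 → Referee = w, w, w ✓
Venue=red: row 9 → Referee = o ✓
The only Venue value with inconsistent Referee is Venue=gray.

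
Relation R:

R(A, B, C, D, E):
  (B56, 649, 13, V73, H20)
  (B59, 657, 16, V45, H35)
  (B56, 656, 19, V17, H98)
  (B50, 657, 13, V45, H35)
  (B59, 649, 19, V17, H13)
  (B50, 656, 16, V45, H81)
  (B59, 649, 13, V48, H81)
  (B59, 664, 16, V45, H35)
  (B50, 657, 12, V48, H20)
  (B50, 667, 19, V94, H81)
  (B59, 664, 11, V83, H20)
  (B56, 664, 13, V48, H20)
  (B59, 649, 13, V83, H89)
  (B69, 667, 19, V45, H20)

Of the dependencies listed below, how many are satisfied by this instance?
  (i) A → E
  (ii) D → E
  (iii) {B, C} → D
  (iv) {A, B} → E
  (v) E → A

(i) A → E: A=B56: 3 rows → E takes values {H20, H98} — violation; A=B59: 6 rows → E takes values {H35, H13, H81, H20, H89} — violation; A=B50: 4 rows → E takes values {H35, H81, H20} — violation — fails.
(ii) D → E: D=V45: 5 rows → E takes values {H35, H81, H20} — violation; D=V17: 2 rows → E takes values {H98, H13} — violation; D=V48: 3 rows → E takes values {H81, H20} — violation; D=V83: 2 rows → E takes values {H20, H89} — violation — fails.
(iii) {B, C} → D: (B=649, C=13): 3 rows → D takes values {V73, V48, V83} — violation; (B=667, C=19): 2 rows → D takes values {V94, V45} — violation — fails.
(iv) {A, B} → E: (A=B50, B=657): 2 rows → E takes values {H35, H20} — violation; (A=B59, B=649): 3 rows → E takes values {H13, H81, H89} — violation; (A=B59, B=664): 2 rows → E takes values {H35, H20} — violation — fails.
(v) E → A: E=H20: 5 rows → A takes values {B56, B50, B59, B69} — violation; E=H35: 3 rows → A takes values {B59, B50} — violation; E=H81: 3 rows → A takes values {B50, B59} — violation — fails.
None of the 5 dependencies hold.

0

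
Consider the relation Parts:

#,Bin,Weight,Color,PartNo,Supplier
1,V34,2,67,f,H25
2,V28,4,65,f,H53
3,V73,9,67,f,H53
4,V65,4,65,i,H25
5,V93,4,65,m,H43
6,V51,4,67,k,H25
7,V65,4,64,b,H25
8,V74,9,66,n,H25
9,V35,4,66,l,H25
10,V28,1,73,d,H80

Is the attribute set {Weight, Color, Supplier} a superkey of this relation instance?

Yes

All 10 rows have distinct {Weight, Color, Supplier} values, so {Weight, Color, Supplier} → (all attributes) holds and {Weight, Color, Supplier} is a superkey.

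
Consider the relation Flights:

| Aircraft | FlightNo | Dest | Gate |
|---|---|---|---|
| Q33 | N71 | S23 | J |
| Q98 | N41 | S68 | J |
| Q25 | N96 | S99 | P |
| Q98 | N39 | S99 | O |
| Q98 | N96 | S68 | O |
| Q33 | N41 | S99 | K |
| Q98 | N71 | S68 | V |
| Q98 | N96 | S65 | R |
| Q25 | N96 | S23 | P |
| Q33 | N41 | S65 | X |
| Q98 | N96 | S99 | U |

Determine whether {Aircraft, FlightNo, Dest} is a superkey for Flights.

All 11 rows have distinct {Aircraft, FlightNo, Dest} values, so {Aircraft, FlightNo, Dest} → (all attributes) holds and {Aircraft, FlightNo, Dest} is a superkey.

Yes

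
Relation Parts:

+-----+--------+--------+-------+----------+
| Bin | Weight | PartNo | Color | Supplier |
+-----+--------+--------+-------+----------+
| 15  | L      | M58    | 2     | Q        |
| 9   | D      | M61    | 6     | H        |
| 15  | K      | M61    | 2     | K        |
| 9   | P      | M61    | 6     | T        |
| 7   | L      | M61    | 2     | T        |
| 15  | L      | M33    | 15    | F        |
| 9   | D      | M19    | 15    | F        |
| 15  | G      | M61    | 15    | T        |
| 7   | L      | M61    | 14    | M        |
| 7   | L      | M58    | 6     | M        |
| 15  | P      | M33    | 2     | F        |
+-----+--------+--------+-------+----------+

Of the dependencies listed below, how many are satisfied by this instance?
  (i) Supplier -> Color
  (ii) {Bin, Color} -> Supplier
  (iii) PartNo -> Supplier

0

(i) Supplier -> Color: Supplier=T: 3 rows → Color takes values {6, 2, 15} — violation; Supplier=F: 3 rows → Color takes values {15, 2} — violation; Supplier=M: 2 rows → Color takes values {14, 6} — violation — fails.
(ii) {Bin, Color} -> Supplier: (Bin=15, Color=2): 3 rows → Supplier takes values {Q, K, F} — violation; (Bin=9, Color=6): 2 rows → Supplier takes values {H, T} — violation; (Bin=15, Color=15): 2 rows → Supplier takes values {F, T} — violation — fails.
(iii) PartNo -> Supplier: PartNo=M58: 2 rows → Supplier takes values {Q, M} — violation; PartNo=M61: 6 rows → Supplier takes values {H, K, T, M} — violation — fails.
None of the 3 dependencies hold.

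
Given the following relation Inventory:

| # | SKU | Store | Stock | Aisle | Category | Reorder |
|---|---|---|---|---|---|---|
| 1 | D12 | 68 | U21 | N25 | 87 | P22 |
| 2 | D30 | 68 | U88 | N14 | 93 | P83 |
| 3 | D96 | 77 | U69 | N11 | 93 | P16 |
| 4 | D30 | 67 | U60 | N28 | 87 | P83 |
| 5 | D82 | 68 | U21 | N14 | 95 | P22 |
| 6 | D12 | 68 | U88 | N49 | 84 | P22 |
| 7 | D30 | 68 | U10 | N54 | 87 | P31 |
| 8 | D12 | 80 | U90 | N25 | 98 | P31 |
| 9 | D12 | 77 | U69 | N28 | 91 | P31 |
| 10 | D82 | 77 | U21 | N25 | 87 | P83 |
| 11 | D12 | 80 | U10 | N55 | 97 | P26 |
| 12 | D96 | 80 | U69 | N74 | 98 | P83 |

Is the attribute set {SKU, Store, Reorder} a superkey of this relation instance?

No

Rows 1 and 6 have the same {SKU, Store, Reorder} value (SKU=D12, Store=68, Reorder=P22) but are distinct tuples, so {SKU, Store, Reorder} does not determine every attribute — not a superkey.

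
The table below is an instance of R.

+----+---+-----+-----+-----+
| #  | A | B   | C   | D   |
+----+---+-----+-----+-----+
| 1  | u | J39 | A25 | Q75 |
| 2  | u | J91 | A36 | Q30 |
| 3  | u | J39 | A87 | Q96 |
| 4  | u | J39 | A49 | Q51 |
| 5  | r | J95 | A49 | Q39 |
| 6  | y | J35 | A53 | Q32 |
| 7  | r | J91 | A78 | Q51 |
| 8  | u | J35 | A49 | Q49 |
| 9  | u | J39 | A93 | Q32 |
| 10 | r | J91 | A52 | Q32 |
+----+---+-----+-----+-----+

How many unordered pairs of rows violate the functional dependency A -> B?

11

A=u: violating pairs (1,2), (1,8), (2,3), (2,4), (2,8), (2,9), (3,8), (4,8), (8,9) — 9 pairs.
A=r: violating pairs (5,7), (5,10) — 2 pairs.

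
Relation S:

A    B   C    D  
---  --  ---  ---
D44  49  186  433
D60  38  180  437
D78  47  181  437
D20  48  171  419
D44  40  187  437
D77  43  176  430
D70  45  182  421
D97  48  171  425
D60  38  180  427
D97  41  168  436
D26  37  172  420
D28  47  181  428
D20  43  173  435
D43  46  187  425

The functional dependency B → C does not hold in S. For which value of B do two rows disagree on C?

43

B=49: 1 row → C = 186 ✓
B=38: 2 rows → C = 180, 180 ✓
B=47: 2 rows → C = 181, 181 ✓
B=48: 2 rows → C = 171, 171 ✓
B=40: 1 row → C = 187 ✓
B=43: 2 rows → C takes values {176, 173} — violation
B=45: 1 row → C = 182 ✓
B=41: 1 row → C = 168 ✓
B=37: 1 row → C = 172 ✓
B=46: 1 row → C = 187 ✓
The only B value with inconsistent C is B=43.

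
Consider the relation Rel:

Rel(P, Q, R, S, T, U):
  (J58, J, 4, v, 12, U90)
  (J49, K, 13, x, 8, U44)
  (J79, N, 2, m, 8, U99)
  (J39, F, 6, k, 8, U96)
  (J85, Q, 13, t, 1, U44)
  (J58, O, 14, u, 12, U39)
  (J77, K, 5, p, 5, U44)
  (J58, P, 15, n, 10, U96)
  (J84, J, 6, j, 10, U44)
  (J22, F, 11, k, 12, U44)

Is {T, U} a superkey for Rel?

Yes

All 10 rows have distinct {T, U} values, so {T, U} → (all attributes) holds and {T, U} is a superkey.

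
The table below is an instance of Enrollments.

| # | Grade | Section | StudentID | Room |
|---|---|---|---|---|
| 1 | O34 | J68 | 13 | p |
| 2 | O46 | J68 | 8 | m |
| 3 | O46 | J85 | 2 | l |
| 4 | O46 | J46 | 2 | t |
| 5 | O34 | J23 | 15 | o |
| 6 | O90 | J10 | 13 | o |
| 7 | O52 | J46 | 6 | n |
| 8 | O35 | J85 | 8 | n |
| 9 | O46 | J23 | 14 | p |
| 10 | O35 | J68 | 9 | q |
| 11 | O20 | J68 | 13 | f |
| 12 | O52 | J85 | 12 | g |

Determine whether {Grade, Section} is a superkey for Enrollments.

Yes

All 12 rows have distinct {Grade, Section} values, so {Grade, Section} → (all attributes) holds and {Grade, Section} is a superkey.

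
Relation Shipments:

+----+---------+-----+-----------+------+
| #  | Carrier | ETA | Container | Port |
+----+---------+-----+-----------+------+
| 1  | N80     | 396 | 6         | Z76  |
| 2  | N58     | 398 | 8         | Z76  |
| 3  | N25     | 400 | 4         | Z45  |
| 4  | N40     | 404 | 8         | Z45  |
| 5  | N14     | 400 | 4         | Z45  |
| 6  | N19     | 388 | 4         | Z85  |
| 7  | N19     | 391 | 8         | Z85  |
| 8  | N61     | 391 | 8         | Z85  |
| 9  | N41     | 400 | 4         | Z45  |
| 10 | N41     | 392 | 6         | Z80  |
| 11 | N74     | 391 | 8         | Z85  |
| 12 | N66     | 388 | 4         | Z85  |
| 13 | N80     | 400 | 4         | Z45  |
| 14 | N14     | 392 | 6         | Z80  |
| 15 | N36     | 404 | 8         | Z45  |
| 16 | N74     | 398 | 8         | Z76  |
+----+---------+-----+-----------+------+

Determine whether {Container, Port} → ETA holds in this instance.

(Container=6, Port=Z76): row 1 → ETA = 396 ✓
(Container=8, Port=Z76): rows 2, 16 → ETA = 398, 398 ✓
(Container=4, Port=Z45): rows 3, 5, 9, 13 → ETA = 400, 400, 400, 400 ✓
(Container=8, Port=Z45): rows 4, 15 → ETA = 404, 404 ✓
(Container=4, Port=Z85): rows 6, 12 → ETA = 388, 388 ✓
(Container=8, Port=Z85): rows 7, 8, 11 → ETA = 391, 391, 391 ✓
(Container=6, Port=Z80): rows 10, 14 → ETA = 392, 392 ✓
Every {Container, Port} value is associated with a single ETA value, so {Container, Port} → ETA holds.

Yes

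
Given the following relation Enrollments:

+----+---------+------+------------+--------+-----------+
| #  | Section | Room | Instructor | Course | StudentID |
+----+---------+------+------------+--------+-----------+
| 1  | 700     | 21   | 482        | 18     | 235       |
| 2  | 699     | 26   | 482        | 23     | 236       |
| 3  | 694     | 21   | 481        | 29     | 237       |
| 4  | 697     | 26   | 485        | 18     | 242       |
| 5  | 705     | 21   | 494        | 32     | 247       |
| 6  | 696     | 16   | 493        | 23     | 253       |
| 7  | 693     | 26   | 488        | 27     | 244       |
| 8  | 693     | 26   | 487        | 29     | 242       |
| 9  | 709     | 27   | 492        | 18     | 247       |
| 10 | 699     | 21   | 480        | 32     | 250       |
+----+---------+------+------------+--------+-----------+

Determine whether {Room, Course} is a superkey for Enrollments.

Rows 5 and 10 have the same {Room, Course} value (Room=21, Course=32) but are distinct tuples, so {Room, Course} does not determine every attribute — not a superkey.

No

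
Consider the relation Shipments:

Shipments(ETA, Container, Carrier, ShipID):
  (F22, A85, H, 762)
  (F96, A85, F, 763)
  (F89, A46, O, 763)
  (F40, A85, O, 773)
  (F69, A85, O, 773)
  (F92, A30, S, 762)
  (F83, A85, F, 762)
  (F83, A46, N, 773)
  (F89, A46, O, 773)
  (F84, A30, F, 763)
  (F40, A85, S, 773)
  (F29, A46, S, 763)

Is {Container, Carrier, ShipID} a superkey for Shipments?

No

Two distinct rows share (Container=A85, Carrier=O, ShipID=773), so {Container, Carrier, ShipID} does not determine every attribute — not a superkey.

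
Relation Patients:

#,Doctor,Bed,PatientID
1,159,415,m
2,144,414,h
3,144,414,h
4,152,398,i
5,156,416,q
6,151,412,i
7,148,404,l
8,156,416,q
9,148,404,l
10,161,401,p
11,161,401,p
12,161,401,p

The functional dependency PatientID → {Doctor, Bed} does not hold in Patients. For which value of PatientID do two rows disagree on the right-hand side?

i

PatientID=m: row 1 → {Doctor,Bed} = (159, 415) ✓
PatientID=h: rows 2, 3 → {Doctor,Bed} = (144, 414), (144, 414) ✓
PatientID=i: rows 4, 6 → {Doctor,Bed} takes values {(152, 398), (151, 412)} — violation
PatientID=q: rows 5, 8 → {Doctor,Bed} = (156, 416), (156, 416) ✓
PatientID=l: rows 7, 9 → {Doctor,Bed} = (148, 404), (148, 404) ✓
PatientID=p: rows 10, 11, 12 → {Doctor,Bed} = (161, 401), (161, 401), (161, 401) ✓
The only PatientID value with inconsistent RHS is PatientID=i.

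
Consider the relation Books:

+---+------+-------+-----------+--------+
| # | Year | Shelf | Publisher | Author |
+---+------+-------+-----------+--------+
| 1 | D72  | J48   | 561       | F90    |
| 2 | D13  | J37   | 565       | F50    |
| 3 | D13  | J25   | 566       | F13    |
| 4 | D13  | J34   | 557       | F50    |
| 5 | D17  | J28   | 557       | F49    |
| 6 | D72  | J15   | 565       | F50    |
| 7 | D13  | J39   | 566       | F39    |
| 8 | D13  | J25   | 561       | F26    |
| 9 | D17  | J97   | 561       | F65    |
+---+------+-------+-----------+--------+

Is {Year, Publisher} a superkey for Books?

No

Rows 3 and 7 have the same {Year, Publisher} value (Year=D13, Publisher=566) but are distinct tuples, so {Year, Publisher} does not determine every attribute — not a superkey.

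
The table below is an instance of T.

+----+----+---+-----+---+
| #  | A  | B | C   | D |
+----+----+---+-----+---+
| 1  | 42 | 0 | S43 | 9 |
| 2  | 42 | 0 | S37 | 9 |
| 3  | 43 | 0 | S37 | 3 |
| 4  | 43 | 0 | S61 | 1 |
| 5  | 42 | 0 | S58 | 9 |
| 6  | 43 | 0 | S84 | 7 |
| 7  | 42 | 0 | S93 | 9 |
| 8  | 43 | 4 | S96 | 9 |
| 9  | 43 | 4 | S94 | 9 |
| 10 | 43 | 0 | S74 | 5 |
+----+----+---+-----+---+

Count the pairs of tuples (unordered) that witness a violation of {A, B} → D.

(A=42, B=0): all 4 rows agree on D — 0 pairs.
(A=43, B=0): violating pairs (3,4), (3,6), (3,10), (4,6), (4,10), (6,10) — 6 pairs.
(A=43, B=4): all 2 rows agree on D — 0 pairs.

6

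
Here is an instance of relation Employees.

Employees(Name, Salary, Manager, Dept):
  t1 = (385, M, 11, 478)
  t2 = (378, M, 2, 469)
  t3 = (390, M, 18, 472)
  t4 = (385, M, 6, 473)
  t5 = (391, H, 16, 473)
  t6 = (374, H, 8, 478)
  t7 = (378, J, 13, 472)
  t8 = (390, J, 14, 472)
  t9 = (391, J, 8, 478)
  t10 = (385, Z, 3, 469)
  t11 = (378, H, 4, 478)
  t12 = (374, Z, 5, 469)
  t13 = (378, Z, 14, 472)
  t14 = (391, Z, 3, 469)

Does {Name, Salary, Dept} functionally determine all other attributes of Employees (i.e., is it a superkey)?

All 14 rows have distinct {Name, Salary, Dept} values, so {Name, Salary, Dept} → (all attributes) holds and {Name, Salary, Dept} is a superkey.

Yes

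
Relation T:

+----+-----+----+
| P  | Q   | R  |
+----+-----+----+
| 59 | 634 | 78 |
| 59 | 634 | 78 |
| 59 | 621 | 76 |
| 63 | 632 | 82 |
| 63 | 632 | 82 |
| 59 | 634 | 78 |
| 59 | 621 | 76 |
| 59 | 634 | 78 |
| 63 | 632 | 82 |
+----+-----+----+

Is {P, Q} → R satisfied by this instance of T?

Yes

(P=59, Q=634): 4 rows → R = 78, 78, 78, 78 ✓
(P=59, Q=621): 2 rows → R = 76, 76 ✓
(P=63, Q=632): 3 rows → R = 82, 82, 82 ✓
Every {P, Q} value is associated with a single R value, so {P, Q} → R holds.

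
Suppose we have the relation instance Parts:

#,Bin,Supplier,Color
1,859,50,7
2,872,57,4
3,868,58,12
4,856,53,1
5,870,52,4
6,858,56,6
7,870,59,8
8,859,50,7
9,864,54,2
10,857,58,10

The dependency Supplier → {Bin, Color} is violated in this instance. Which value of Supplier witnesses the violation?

Supplier=50: rows 1, 8 → {Bin,Color} = (859, 7), (859, 7) ✓
Supplier=57: row 2 → {Bin,Color} = (872, 4) ✓
Supplier=58: rows 3, 10 → {Bin,Color} takes values {(868, 12), (857, 10)} — violation
Supplier=53: row 4 → {Bin,Color} = (856, 1) ✓
Supplier=52: row 5 → {Bin,Color} = (870, 4) ✓
Supplier=56: row 6 → {Bin,Color} = (858, 6) ✓
Supplier=59: row 7 → {Bin,Color} = (870, 8) ✓
Supplier=54: row 9 → {Bin,Color} = (864, 2) ✓
The only Supplier value with inconsistent RHS is Supplier=58.

58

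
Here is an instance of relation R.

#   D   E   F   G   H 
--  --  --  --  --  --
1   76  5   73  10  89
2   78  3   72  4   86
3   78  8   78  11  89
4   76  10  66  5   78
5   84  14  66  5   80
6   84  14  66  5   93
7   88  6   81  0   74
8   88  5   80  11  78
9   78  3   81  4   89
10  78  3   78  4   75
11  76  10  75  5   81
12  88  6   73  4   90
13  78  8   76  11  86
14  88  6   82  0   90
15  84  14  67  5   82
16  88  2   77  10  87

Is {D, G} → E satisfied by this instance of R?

(D=76, G=10): row 1 → E = 5 ✓
(D=78, G=4): rows 2, 9, 10 → E = 3, 3, 3 ✓
(D=78, G=11): rows 3, 13 → E = 8, 8 ✓
(D=76, G=5): rows 4, 11 → E = 10, 10 ✓
(D=84, G=5): rows 5, 6, 15 → E = 14, 14, 14 ✓
(D=88, G=0): rows 7, 14 → E = 6, 6 ✓
(D=88, G=11): row 8 → E = 5 ✓
(D=88, G=4): row 12 → E = 6 ✓
(D=88, G=10): row 16 → E = 2 ✓
Every {D, G} value is associated with a single E value, so {D, G} → E holds.

Yes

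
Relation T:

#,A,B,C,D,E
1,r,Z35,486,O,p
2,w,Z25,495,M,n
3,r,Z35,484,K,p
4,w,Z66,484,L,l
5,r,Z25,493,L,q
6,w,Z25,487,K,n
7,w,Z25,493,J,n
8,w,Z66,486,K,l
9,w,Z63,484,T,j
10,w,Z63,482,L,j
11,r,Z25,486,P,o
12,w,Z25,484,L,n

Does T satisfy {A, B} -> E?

(A=r, B=Z35): rows 1, 3 → E = p, p ✓
(A=w, B=Z25): rows 2, 6, 7, 12 → E = n, n, n, n ✓
(A=w, B=Z66): rows 4, 8 → E = l, l ✓
(A=r, B=Z25): rows 5, 11 → E takes values {q, o} — violation
(A=w, B=Z63): rows 9, 10 → E = j, j ✓
Two rows agree on {A, B} but differ on E, so {A, B} -> E does not hold.

No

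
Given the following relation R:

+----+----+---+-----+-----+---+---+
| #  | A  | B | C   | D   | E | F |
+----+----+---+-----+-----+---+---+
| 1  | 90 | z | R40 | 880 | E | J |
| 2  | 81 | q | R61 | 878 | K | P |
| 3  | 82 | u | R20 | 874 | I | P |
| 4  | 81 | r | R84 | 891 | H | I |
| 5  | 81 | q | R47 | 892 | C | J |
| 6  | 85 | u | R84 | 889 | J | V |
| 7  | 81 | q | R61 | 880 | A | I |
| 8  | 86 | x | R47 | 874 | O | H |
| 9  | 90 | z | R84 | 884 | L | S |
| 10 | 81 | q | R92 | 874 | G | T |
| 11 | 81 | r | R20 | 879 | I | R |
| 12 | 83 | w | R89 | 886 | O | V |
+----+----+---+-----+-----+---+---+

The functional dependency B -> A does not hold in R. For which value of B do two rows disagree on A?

u

B=z: rows 1, 9 → A = 90, 90 ✓
B=q: rows 2, 5, 7, 10 → A = 81, 81, 81, 81 ✓
B=u: rows 3, 6 → A takes values {82, 85} — violation
B=r: rows 4, 11 → A = 81, 81 ✓
B=x: row 8 → A = 86 ✓
B=w: row 12 → A = 83 ✓
The only B value with inconsistent A is B=u.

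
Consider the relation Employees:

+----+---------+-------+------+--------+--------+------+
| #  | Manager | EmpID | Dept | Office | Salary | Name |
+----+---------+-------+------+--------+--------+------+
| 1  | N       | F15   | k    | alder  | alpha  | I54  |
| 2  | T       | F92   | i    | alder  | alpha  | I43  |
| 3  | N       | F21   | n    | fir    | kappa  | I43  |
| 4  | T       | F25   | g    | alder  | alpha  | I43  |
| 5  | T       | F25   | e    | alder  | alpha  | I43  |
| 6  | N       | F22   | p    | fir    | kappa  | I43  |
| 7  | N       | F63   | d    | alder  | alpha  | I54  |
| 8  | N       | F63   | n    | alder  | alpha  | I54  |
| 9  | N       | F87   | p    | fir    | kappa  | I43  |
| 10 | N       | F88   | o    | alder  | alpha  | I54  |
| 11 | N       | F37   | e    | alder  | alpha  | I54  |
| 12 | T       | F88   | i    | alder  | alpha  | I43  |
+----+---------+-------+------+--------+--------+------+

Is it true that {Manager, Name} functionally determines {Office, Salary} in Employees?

Yes

(Manager=N, Name=I54): rows 1, 7, 8, 10, 11 → {Office,Salary} = (alder, alpha), (alder, alpha), (alder, alpha), (alder, alpha), (alder, alpha) ✓
(Manager=T, Name=I43): rows 2, 4, 5, 12 → {Office,Salary} = (alder, alpha), (alder, alpha), (alder, alpha), (alder, alpha) ✓
(Manager=N, Name=I43): rows 3, 6, 9 → {Office,Salary} = (fir, kappa), (fir, kappa), (fir, kappa) ✓
Every {Manager, Name} value is associated with a single {Office, Salary} value, so {Manager, Name} → {Office, Salary} holds.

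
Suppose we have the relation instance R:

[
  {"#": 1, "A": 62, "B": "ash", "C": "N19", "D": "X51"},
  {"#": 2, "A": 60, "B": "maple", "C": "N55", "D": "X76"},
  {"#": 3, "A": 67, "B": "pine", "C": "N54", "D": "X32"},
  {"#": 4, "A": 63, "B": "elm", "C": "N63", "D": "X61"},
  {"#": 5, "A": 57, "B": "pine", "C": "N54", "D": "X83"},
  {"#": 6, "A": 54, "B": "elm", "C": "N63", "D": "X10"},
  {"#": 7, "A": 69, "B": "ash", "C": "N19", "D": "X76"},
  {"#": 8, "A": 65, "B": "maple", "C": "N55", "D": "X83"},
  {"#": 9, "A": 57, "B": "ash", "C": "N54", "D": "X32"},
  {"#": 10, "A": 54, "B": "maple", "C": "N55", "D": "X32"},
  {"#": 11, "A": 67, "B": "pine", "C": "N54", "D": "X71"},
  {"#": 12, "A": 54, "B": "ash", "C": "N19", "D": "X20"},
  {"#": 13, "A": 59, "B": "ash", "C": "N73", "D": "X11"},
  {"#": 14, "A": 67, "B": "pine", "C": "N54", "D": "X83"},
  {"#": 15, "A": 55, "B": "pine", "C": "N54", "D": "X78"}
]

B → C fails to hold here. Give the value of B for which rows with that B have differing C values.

ash

B=ash: rows 1, 7, 9, 12, 13 → C takes values {N19, N54, N73} — violation
B=maple: rows 2, 8, 10 → C = N55, N55, N55 ✓
B=pine: rows 3, 5, 11, 14, 15 → C = N54, N54, N54, N54, N54 ✓
B=elm: rows 4, 6 → C = N63, N63 ✓
The only B value with inconsistent C is B=ash.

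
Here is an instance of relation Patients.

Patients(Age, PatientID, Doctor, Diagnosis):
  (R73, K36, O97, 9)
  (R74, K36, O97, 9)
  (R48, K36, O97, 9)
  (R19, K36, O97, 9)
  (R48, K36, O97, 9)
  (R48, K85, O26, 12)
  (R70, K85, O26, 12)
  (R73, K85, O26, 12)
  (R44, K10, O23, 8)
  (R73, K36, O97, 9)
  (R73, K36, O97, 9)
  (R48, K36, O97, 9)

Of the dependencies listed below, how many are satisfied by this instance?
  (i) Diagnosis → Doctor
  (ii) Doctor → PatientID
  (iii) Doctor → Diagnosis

3

(i) Diagnosis → Doctor: every LHS value maps to a single RHS value — holds.
(ii) Doctor → PatientID: every LHS value maps to a single RHS value — holds.
(iii) Doctor → Diagnosis: every LHS value maps to a single RHS value — holds.
3 of the 3 dependencies hold.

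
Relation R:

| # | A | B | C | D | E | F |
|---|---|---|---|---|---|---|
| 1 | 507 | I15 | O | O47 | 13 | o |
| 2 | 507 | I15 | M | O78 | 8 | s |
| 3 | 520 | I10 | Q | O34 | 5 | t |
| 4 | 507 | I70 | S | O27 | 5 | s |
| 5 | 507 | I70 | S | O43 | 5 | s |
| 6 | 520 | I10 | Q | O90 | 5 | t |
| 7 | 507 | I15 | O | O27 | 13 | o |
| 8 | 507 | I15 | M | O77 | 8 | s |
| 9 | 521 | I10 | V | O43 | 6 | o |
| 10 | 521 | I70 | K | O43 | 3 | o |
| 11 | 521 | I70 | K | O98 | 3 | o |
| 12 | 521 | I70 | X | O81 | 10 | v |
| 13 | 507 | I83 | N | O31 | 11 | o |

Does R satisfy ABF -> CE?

(A=507, B=I15, F=o): rows 1, 7 → {C,E} = (O, 13), (O, 13) ✓
(A=507, B=I15, F=s): rows 2, 8 → {C,E} = (M, 8), (M, 8) ✓
(A=520, B=I10, F=t): rows 3, 6 → {C,E} = (Q, 5), (Q, 5) ✓
(A=507, B=I70, F=s): rows 4, 5 → {C,E} = (S, 5), (S, 5) ✓
(A=521, B=I10, F=o): row 9 → {C,E} = (V, 6) ✓
(A=521, B=I70, F=o): rows 10, 11 → {C,E} = (K, 3), (K, 3) ✓
(A=521, B=I70, F=v): row 12 → {C,E} = (X, 10) ✓
(A=507, B=I83, F=o): row 13 → {C,E} = (N, 11) ✓
Every ABF value is associated with a single CE value, so ABF -> CE holds.

Yes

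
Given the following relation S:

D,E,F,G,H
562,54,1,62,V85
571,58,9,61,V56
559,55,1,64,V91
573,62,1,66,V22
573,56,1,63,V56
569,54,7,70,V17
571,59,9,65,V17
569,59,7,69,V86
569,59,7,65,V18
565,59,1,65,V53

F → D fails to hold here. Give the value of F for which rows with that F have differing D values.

F=1: 5 rows → D takes values {562, 559, 573, 565} — violation
F=9: 2 rows → D = 571, 571 ✓
F=7: 3 rows → D = 569, 569, 569 ✓
The only F value with inconsistent D is F=1.

1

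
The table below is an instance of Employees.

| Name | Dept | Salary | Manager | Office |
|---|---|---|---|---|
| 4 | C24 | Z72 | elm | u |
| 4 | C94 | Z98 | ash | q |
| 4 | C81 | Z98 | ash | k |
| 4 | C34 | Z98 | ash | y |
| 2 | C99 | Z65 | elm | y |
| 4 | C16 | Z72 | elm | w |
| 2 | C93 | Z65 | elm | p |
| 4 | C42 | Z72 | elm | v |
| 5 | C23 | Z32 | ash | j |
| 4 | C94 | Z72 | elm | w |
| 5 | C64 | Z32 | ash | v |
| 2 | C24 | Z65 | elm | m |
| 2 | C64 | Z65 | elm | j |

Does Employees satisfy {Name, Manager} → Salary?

Yes

(Name=4, Manager=elm): 4 rows → Salary = Z72, Z72, Z72, Z72 ✓
(Name=4, Manager=ash): 3 rows → Salary = Z98, Z98, Z98 ✓
(Name=2, Manager=elm): 4 rows → Salary = Z65, Z65, Z65, Z65 ✓
(Name=5, Manager=ash): 2 rows → Salary = Z32, Z32 ✓
Every {Name, Manager} value is associated with a single Salary value, so {Name, Manager} → Salary holds.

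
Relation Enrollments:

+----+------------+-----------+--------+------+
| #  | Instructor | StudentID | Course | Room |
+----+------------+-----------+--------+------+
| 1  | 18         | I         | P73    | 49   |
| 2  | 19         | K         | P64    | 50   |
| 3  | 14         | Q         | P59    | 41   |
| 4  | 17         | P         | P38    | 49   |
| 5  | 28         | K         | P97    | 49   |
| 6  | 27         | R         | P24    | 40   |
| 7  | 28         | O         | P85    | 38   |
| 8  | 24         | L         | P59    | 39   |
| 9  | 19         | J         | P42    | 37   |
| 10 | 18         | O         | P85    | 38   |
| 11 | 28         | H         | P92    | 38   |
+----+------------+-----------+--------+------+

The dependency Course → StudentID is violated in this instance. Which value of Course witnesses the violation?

Course=P73: row 1 → StudentID = I ✓
Course=P64: row 2 → StudentID = K ✓
Course=P59: rows 3, 8 → StudentID takes values {Q, L} — violation
Course=P38: row 4 → StudentID = P ✓
Course=P97: row 5 → StudentID = K ✓
Course=P24: row 6 → StudentID = R ✓
Course=P85: rows 7, 10 → StudentID = O, O ✓
Course=P42: row 9 → StudentID = J ✓
Course=P92: row 11 → StudentID = H ✓
The only Course value with inconsistent StudentID is Course=P59.

P59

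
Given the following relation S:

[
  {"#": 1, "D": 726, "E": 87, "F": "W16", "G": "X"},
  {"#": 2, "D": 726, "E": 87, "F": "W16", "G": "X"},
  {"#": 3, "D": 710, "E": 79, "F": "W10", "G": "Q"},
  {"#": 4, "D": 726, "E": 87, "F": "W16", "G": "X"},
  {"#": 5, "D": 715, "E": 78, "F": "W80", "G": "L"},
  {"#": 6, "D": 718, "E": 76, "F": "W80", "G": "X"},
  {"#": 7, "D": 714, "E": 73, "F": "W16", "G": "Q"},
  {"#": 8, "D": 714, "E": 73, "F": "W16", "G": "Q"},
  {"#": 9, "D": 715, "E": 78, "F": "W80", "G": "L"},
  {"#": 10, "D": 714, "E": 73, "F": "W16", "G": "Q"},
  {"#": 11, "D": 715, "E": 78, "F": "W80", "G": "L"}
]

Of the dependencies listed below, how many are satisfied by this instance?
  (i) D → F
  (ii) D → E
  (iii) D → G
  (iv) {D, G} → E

(i) D → F: every LHS value maps to a single RHS value — holds.
(ii) D → E: every LHS value maps to a single RHS value — holds.
(iii) D → G: every LHS value maps to a single RHS value — holds.
(iv) {D, G} → E: every LHS value maps to a single RHS value — holds.
4 of the 4 dependencies hold.

4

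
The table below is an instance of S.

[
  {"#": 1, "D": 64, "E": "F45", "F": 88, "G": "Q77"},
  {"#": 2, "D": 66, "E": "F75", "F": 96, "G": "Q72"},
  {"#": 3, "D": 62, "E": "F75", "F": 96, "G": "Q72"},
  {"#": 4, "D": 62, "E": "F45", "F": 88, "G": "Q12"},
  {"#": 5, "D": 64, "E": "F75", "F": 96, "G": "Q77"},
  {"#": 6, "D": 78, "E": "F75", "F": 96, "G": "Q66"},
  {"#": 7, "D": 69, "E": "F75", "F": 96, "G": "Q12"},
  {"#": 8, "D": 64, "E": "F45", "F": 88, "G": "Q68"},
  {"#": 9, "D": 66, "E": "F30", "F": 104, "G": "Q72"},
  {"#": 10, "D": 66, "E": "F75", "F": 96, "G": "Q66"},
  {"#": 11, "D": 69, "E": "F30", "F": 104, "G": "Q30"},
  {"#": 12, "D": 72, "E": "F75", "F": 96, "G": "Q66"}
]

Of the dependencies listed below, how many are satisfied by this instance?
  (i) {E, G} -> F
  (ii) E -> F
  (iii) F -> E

(i) {E, G} -> F: every LHS value maps to a single RHS value — holds.
(ii) E -> F: every LHS value maps to a single RHS value — holds.
(iii) F -> E: every LHS value maps to a single RHS value — holds.
3 of the 3 dependencies hold.

3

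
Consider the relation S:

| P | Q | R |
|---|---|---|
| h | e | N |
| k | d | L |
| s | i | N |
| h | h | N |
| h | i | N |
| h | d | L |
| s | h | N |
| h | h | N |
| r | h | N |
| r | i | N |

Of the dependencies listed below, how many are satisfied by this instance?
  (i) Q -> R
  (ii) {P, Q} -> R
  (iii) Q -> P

2

(i) Q -> R: every LHS value maps to a single RHS value — holds.
(ii) {P, Q} -> R: every LHS value maps to a single RHS value — holds.
(iii) Q -> P: Q=d: 2 rows → P takes values {k, h} — violation; Q=i: 3 rows → P takes values {s, h, r} — violation; Q=h: 4 rows → P takes values {h, s, r} — violation — fails.
2 of the 3 dependencies hold.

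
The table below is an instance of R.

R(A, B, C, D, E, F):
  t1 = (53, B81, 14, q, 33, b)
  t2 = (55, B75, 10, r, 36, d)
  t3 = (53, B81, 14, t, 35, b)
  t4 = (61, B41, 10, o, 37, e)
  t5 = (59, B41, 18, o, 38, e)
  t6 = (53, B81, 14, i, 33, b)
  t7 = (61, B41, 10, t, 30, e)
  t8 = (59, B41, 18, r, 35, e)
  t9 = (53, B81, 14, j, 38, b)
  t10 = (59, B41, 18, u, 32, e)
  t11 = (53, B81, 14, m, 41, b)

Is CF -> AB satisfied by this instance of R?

(C=14, F=b): rows 1, 3, 6, 9, 11 → {A,B} = (53, B81), (53, B81), (53, B81), (53, B81), (53, B81) ✓
(C=10, F=d): row 2 → {A,B} = (55, B75) ✓
(C=10, F=e): rows 4, 7 → {A,B} = (61, B41), (61, B41) ✓
(C=18, F=e): rows 5, 8, 10 → {A,B} = (59, B41), (59, B41), (59, B41) ✓
Every CF value is associated with a single AB value, so CF -> AB holds.

Yes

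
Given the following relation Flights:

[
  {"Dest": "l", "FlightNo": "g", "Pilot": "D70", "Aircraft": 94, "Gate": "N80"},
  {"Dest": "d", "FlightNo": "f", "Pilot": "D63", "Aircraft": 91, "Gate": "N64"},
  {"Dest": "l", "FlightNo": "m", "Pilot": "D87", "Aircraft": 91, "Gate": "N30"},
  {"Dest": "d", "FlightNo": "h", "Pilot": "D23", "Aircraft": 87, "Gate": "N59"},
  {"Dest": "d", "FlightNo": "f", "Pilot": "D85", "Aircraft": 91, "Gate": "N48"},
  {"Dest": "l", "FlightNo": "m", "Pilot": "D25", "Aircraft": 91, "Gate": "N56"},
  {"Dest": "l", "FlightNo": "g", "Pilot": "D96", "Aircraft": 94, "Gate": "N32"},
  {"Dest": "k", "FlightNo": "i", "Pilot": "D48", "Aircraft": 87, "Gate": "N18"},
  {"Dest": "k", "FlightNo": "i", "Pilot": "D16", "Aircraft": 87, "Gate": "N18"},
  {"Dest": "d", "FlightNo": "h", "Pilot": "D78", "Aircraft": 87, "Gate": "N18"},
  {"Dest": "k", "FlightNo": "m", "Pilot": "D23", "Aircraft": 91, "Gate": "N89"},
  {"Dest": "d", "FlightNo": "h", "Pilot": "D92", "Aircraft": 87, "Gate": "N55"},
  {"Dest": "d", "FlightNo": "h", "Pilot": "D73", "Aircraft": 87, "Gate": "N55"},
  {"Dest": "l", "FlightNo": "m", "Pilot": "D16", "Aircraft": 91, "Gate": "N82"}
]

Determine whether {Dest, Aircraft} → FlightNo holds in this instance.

(Dest=l, Aircraft=94): 2 rows → FlightNo = g, g ✓
(Dest=d, Aircraft=91): 2 rows → FlightNo = f, f ✓
(Dest=l, Aircraft=91): 3 rows → FlightNo = m, m, m ✓
(Dest=d, Aircraft=87): 4 rows → FlightNo = h, h, h, h ✓
(Dest=k, Aircraft=87): 2 rows → FlightNo = i, i ✓
(Dest=k, Aircraft=91): 1 row → FlightNo = m ✓
Every {Dest, Aircraft} value is associated with a single FlightNo value, so {Dest, Aircraft} → FlightNo holds.

Yes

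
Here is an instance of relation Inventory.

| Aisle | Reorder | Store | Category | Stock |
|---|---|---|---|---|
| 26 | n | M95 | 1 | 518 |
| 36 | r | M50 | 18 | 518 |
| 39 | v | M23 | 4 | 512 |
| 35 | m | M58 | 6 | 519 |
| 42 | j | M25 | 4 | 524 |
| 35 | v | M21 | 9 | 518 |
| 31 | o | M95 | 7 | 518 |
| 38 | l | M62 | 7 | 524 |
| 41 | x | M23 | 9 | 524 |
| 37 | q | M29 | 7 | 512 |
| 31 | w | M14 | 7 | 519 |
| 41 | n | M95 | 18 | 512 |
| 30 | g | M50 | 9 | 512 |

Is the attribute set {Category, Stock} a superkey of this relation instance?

All 13 rows have distinct {Category, Stock} values, so {Category, Stock} → (all attributes) holds and {Category, Stock} is a superkey.

Yes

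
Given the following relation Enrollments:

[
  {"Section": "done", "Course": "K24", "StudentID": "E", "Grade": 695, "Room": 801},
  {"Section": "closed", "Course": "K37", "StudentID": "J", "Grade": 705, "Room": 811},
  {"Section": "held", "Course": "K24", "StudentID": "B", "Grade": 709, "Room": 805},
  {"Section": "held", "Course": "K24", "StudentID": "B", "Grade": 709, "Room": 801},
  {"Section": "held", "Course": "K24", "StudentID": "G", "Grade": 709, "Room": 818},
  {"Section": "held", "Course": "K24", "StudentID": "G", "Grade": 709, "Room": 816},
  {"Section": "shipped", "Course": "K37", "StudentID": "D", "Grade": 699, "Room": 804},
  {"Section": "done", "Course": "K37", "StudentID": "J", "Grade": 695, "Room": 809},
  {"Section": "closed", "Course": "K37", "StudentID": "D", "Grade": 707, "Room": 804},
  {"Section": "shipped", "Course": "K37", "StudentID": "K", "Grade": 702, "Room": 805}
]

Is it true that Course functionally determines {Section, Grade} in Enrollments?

Course=K24: 5 rows → {Section,Grade} takes values {(done, 695), (held, 709)} — violation
Course=K37: 5 rows → {Section,Grade} takes values {(closed, 705), (shipped, 699), (done, 695), (closed, 707), (shipped, 702)} — violation
Two rows agree on Course but differ on {Section, Grade}, so Course → {Section, Grade} does not hold.

No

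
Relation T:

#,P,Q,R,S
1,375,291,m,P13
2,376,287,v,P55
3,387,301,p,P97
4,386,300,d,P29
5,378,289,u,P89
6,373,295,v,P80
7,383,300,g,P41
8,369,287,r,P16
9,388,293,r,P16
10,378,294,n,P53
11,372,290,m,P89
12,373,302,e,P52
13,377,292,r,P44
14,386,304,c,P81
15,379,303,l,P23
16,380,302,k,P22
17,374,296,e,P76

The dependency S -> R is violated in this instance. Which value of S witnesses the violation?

S=P13: row 1 → R = m ✓
S=P55: row 2 → R = v ✓
S=P97: row 3 → R = p ✓
S=P29: row 4 → R = d ✓
S=P89: rows 5, 11 → R takes values {u, m} — violation
S=P80: row 6 → R = v ✓
S=P41: row 7 → R = g ✓
S=P16: rows 8, 9 → R = r, r ✓
S=P53: row 10 → R = n ✓
S=P52: row 12 → R = e ✓
S=P44: row 13 → R = r ✓
S=P81: row 14 → R = c ✓
S=P23: row 15 → R = l ✓
S=P22: row 16 → R = k ✓
S=P76: row 17 → R = e ✓
The only S value with inconsistent R is S=P89.

P89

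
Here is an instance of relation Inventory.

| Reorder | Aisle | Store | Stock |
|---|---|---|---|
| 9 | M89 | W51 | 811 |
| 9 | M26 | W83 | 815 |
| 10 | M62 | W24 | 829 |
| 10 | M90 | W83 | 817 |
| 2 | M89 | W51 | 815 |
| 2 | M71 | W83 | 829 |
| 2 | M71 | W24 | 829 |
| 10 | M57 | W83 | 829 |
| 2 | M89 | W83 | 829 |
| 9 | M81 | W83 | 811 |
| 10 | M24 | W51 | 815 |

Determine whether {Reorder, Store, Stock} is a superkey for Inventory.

Two distinct rows share (Reorder=2, Store=W83, Stock=829), so {Reorder, Store, Stock} does not determine every attribute — not a superkey.

No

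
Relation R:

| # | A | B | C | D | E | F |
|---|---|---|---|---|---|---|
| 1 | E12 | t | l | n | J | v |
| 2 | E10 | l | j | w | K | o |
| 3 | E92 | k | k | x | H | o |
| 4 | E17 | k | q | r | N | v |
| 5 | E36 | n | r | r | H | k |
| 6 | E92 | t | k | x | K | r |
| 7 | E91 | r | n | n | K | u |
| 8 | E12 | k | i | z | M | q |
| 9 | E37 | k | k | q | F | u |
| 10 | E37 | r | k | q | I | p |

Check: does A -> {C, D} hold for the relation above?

A=E12: rows 1, 8 → {C,D} takes values {(l, n), (i, z)} — violation
A=E10: row 2 → {C,D} = (j, w) ✓
A=E92: rows 3, 6 → {C,D} = (k, x), (k, x) ✓
A=E17: row 4 → {C,D} = (q, r) ✓
A=E36: row 5 → {C,D} = (r, r) ✓
A=E91: row 7 → {C,D} = (n, n) ✓
A=E37: rows 9, 10 → {C,D} = (k, q), (k, q) ✓
Two rows agree on A but differ on {C, D}, so A -> {C, D} does not hold.

No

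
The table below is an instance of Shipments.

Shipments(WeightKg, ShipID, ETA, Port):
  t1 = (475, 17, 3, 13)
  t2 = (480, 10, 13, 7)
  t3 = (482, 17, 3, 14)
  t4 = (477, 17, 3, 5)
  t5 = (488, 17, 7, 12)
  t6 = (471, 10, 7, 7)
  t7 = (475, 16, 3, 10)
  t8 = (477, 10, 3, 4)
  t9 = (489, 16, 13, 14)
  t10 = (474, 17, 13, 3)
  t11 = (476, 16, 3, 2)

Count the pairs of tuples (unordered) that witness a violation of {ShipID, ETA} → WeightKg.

4

(ShipID=17, ETA=3): violating pairs (1,3), (1,4), (3,4) — 3 pairs.
(ShipID=16, ETA=3): violating pairs (7,11) — 1 pair.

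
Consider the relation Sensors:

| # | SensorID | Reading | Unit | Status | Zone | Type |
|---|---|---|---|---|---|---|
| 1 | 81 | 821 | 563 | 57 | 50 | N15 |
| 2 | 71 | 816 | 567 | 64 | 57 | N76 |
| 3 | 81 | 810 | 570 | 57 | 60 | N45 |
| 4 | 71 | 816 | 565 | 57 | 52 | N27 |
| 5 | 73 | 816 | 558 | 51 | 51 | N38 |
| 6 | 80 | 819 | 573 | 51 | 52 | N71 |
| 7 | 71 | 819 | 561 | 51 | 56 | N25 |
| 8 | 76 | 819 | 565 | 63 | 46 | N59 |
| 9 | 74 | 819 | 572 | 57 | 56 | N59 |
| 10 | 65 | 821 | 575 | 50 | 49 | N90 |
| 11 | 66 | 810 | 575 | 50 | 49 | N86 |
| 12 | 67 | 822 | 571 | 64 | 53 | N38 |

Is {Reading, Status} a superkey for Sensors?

Rows 6 and 7 have the same {Reading, Status} value (Reading=819, Status=51) but are distinct tuples, so {Reading, Status} does not determine every attribute — not a superkey.

No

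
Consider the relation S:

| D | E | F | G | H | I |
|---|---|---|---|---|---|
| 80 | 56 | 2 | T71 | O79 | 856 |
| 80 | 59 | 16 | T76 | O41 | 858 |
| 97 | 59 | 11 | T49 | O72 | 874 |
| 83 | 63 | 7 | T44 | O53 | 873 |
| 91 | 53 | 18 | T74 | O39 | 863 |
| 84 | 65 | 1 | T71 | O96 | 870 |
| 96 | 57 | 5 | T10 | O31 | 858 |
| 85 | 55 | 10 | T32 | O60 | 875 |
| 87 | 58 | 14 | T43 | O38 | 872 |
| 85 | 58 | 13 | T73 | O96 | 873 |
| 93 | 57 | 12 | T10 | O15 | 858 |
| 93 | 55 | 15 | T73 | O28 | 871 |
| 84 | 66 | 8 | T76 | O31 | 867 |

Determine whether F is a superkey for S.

All 13 rows have distinct F values, so F → (all attributes) holds and F is a superkey.

Yes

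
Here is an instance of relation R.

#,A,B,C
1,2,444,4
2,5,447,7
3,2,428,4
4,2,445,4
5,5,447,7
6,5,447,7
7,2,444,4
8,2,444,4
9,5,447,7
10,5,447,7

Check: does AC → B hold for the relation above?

(A=2, C=4): rows 1, 3, 4, 7, 8 → B takes values {444, 428, 445} — violation
(A=5, C=7): rows 2, 5, 6, 9, 10 → B = 447, 447, 447, 447, 447 ✓
Two rows agree on AC but differ on B, so AC → B does not hold.

No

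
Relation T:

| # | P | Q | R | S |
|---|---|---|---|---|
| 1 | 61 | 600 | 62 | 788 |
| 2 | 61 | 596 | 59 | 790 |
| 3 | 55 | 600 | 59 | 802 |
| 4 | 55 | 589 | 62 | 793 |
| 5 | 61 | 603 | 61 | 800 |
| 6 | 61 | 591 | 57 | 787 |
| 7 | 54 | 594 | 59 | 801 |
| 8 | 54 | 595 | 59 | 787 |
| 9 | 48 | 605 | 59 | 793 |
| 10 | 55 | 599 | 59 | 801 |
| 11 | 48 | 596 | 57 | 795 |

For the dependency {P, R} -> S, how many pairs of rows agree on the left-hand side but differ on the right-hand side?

2

(P=55, R=59): violating pairs (3,10) — 1 pair.
(P=54, R=59): violating pairs (7,8) — 1 pair.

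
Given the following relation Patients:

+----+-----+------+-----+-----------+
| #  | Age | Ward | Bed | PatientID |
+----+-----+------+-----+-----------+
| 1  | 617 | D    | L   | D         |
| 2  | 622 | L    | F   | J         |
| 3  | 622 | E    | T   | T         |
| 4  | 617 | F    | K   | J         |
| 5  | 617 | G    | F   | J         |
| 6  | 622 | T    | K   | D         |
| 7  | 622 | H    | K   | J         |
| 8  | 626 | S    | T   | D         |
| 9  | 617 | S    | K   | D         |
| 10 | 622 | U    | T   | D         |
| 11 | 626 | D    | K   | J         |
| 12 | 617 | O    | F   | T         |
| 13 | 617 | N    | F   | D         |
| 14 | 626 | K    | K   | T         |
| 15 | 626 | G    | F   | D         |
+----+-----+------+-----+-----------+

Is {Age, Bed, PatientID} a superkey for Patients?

Yes

All 15 rows have distinct {Age, Bed, PatientID} values, so {Age, Bed, PatientID} → (all attributes) holds and {Age, Bed, PatientID} is a superkey.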